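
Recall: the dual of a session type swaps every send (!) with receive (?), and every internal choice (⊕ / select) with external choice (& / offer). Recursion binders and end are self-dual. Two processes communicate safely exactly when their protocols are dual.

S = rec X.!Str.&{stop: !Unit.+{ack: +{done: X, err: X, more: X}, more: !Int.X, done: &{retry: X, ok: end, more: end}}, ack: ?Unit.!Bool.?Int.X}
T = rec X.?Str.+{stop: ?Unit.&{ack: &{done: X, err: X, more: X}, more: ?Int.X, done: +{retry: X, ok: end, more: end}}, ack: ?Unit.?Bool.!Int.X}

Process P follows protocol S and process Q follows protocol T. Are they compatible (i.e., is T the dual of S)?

rec X ‖ rec X  ok (μ self-dual)
  !Str ‖ ?Str  ok
    &{stop,ack} ‖ +{stop,ack}  ok labels match
      • stop:
        !Unit ‖ ?Unit  ok
          +{ack,more,done} ‖ &{ack,more,done}  ok labels match
            • ack:
              +{done,err,more} ‖ &{done,err,more}  ok labels match
                • done:
                  X ‖ X  ok
                • err:
                  X ‖ X  ok
                • more:
                  X ‖ X  ok
            • more:
              !Int ‖ ?Int  ok
                X ‖ X  ok
            • done:
              &{retry,ok,more} ‖ +{retry,ok,more}  ok labels match
                • retry:
                  X ‖ X  ok
                • ok:
                  end ‖ end  ok
                • more:
                  end ‖ end  ok
      • ack:
        ?Unit ‖ ?Unit  ✗ same direction on both sides — not dual

NO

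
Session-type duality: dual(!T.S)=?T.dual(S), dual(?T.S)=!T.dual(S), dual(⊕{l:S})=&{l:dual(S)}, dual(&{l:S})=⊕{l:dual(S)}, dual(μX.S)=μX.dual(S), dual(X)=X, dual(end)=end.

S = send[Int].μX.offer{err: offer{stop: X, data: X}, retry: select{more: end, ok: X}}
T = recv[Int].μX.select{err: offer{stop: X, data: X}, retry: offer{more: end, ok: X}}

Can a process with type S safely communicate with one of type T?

NO

send[Int] ‖ recv[Int]  ✓
  μX ‖ μX  ✓ (μ self-dual)
    offer{err,retry} ‖ select{err,retry}  ✓ label sets agree
      • err:
        offer{stop,data} ‖ offer{stop,data}  ✗ choice polarity not flipped — not dual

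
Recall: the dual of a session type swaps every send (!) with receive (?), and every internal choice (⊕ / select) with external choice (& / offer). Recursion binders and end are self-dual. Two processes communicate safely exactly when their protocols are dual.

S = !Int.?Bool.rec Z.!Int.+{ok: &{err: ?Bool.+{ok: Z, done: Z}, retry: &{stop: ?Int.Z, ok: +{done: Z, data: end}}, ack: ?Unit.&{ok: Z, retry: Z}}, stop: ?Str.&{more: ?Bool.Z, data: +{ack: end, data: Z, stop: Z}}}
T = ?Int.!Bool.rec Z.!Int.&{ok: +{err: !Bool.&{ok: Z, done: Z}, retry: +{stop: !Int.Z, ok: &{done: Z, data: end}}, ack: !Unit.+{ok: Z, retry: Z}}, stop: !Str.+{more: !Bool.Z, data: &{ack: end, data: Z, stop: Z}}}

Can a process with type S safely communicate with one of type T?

!Int vs ?Int  ok
  ?Bool vs !Bool  ok
    rec Z vs rec Z  ok (μ self-dual)
      !Int vs !Int  ✗ same direction on both sides — not dual

NO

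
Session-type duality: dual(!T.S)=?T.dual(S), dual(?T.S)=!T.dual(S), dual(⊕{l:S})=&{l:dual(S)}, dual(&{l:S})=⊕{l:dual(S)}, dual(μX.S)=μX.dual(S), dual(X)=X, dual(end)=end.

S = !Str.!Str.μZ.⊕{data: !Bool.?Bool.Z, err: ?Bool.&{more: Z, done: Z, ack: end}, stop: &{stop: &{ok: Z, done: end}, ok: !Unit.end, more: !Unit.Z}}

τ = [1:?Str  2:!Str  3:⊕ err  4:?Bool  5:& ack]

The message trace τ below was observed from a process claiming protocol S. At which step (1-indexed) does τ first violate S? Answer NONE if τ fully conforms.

1

step 1: got ?Str, protocol expects !Str  ✗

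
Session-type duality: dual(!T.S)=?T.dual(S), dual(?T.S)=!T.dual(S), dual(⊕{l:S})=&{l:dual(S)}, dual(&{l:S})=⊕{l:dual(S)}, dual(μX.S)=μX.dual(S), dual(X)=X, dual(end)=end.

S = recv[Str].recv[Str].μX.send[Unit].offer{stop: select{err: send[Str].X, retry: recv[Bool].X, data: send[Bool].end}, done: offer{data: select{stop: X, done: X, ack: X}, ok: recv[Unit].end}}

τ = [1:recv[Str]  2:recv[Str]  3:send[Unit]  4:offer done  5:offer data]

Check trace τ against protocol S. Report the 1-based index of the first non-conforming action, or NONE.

step 1: recv[Str]  ✓  residual = recv[Str].μX.…
step 2: recv[Str]  ✓  residual = μX.…
step 3: send[Unit]  ✓  residual = offer{stop: select{err: send[Str].μX.…, retry: recv[Bool].μX.…, data: send[Bool].end}, done: offer{data: select{stop: μX.…, done: μX.…, ack: μX.…}, ok: recv[Unit].end}}
step 4: offer done  ✓  residual = offer{data: select{stop: μX.…, done: μX.…, ack: μX.…}, ok: recv[Unit].end}
step 5: offer data  ✓  residual = select{stop: μX.…, done: μX.…, ack: μX.…}
τ conforms to S (length 5)

NONE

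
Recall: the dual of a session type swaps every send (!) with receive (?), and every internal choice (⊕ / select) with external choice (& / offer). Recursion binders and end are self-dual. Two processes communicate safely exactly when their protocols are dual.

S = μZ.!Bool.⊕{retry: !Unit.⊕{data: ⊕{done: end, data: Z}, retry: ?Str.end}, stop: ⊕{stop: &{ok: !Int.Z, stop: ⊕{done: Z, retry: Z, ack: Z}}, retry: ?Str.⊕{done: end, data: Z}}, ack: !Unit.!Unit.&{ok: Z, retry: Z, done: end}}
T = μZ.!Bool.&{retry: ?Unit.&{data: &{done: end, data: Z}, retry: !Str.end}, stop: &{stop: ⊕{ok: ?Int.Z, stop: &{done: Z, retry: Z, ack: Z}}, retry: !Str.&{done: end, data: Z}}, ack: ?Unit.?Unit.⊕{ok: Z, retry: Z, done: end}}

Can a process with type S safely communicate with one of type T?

μZ | μZ  ✓ (rec unchanged)
  !Bool | !Bool  ✗ same direction on both sides — not dual

NO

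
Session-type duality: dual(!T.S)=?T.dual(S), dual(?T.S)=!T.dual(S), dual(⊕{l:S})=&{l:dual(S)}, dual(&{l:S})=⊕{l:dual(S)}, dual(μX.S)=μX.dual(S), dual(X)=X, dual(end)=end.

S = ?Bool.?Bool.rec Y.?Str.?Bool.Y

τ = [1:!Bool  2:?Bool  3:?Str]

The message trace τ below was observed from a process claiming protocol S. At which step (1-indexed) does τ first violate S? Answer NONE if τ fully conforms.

@1 got !Bool, protocol expects ?Bool  ✗

1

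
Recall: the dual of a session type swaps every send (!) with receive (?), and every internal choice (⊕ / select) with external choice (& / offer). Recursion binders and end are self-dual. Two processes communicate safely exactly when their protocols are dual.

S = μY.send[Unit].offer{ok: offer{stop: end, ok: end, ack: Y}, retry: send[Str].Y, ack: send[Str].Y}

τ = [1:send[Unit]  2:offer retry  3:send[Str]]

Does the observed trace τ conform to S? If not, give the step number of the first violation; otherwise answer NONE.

step 1: send[Unit]  ✓  now at offer{ok: offer{stop: end, ok: end, ack: μY.…}, retry: send[Str].μY.…, ack: send[Str].μY.…}
step 2: offer retry  ✓  now at send[Str].μY.…
step 3: send[Str]  ✓  now at μY.…
all 3 steps conform

NONE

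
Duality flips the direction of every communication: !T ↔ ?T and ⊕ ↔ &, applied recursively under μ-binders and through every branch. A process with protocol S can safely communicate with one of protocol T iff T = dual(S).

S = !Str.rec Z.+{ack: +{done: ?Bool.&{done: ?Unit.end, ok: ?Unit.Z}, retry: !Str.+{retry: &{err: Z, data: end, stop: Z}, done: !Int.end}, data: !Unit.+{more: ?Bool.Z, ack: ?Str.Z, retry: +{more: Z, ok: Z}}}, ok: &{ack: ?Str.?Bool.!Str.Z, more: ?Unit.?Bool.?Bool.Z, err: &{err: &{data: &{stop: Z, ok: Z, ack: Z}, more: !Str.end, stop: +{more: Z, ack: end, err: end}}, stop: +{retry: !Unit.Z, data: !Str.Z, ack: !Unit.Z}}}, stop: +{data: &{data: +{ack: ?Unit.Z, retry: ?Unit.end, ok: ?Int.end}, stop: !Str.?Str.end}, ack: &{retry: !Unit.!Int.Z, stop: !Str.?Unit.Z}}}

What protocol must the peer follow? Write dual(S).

!Str → ?Str
  rec Z → rec Z  (binder kept)
    +{ack,ok,stop} → &{ack,ok,stop}  (select→offer)
      [ack]
        +{done,retry,data} → &{done,retry,data}  (select→offer)
          [done]
            ?Bool → !Bool
              &{done,ok} → +{done,ok}  (&→⊕)
                [done]
                  ?Unit → !Unit
                    dual(end) = end
                [ok]
                  ?Unit → !Unit
                    dual(Z) = Z
          [retry]
            !Str → ?Str
              +{retry,done} → &{retry,done}  (select→offer)
                [retry]
                  &{err,data,stop} → +{err,data,stop}  (&→⊕)
                    [err]
                      dual(Z) = Z
                    [data]
                      dual(end) = end
                    [stop]
                      dual(Z) = Z
                [done]
                  !Int → ?Int
                    dual(end) = end
          [data]
            !Unit → ?Unit
              +{more,ack,retry} → &{more,ack,retry}  (select→offer)
                [more]
                  ?Bool → !Bool
                    dual(Z) = Z
                [ack]
                  ?Str → !Str
                    dual(Z) = Z
                [retry]
                  +{more,ok} → &{more,ok}  (select→offer)
                    [more]
                      dual(Z) = Z
                    [ok]
                      dual(Z) = Z
      [ok]
        &{ack,more,err} → +{ack,more,err}  (&→⊕)
          [ack]
            ?Str → !Str
              ?Bool → !Bool
                !Str → ?Str
                  dual(Z) = Z
          [more]
            ?Unit → !Unit
              ?Bool → !Bool
                ?Bool → !Bool
                  dual(Z) = Z
          [err]
            &{err,stop} → +{err,stop}  (&→⊕)
              [err]
                &{data,more,stop} → +{data,more,stop}  (&→⊕)
                  [data]
                    &{stop,ok,ack} → +{stop,ok,ack}  (&→⊕)
                      [stop]
                        dual(Z) = Z
                      [ok]
                        dual(Z) = Z
                      [ack]
                        dual(Z) = Z
                  [more]
                    !Str → ?Str
                      dual(end) = end
                  [stop]
                    +{more,ack,err} → &{more,ack,err}  (select→offer)
                      [more]
                        dual(Z) = Z
                      [ack]
                        dual(end) = end
                      [err]
                        dual(end) = end
              [stop]
                +{retry,data,ack} → &{retry,data,ack}  (select→offer)
                  [retry]
                    !Unit → ?Unit
                      dual(Z) = Z
                  [data]
                    !Str → ?Str
                      dual(Z) = Z
                  [ack]
                    !Unit → ?Unit
                      dual(Z) = Z
      [stop]
        +{data,ack} → &{data,ack}  (select→offer)
          [data]
            &{data,stop} → +{data,stop}  (&→⊕)
              [data]
                +{ack,retry,ok} → &{ack,retry,ok}  (select→offer)
                  [ack]
                    ?Unit → !Unit
                      dual(Z) = Z
                  [retry]
                    ?Unit → !Unit
                      dual(end) = end
                  [ok]
                    ?Int → !Int
                      dual(end) = end
              [stop]
                !Str → ?Str
                  ?Str → !Str
                    dual(end) = end
          [ack]
            &{retry,stop} → +{retry,stop}  (&→⊕)
              [retry]
                !Unit → ?Unit
                  !Int → ?Int
                    dual(Z) = Z
              [stop]
                !Str → ?Str
                  ?Unit → !Unit
                    dual(Z) = Z

?Str.rec Z.&{ack: &{done: !Bool.+{done: !Unit.end, ok: !Unit.Z}, retry: ?Str.&{retry: +{err: Z, data: end, stop: Z}, done: ?Int.end}, data: ?Unit.&{more: !Bool.Z, ack: !Str.Z, retry: &{more: Z, ok: Z}}}, ok: +{ack: !Str.!Bool.?Str.Z, more: !Unit.!Bool.!Bool.Z, err: +{err: +{data: +{stop: Z, ok: Z, ack: Z}, more: ?Str.end, stop: &{more: Z, ack: end, err: end}}, stop: &{retry: ?Unit.Z, data: ?Str.Z, ack: ?Unit.Z}}}, stop: &{data: +{data: &{ack: !Unit.Z, retry: !Unit.end, ok: !Int.end}, stop: ?Str.!Str.end}, ack: +{retry: ?Unit.?Int.Z, stop: ?Str.!Unit.Z}}}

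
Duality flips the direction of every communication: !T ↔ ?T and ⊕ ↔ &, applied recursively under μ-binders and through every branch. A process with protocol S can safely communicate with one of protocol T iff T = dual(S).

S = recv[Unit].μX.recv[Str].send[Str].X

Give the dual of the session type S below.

recv[Unit] = send[Unit]
  μX = μX  (μ self-dual)
    recv[Str] = send[Str]
      send[Str] = recv[Str]
        dual(X) = X

send[Unit].μX.send[Str].recv[Str].X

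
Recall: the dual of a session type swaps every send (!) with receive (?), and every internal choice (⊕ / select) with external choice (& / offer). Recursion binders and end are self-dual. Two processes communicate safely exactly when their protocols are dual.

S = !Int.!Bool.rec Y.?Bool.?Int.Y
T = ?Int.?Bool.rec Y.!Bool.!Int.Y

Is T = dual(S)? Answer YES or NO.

YES

!Int ‖ ?Int  ok
  !Bool ‖ ?Bool  ok
    rec Y ‖ rec Y  ok (binder kept)
      ?Bool ‖ !Bool  ok
        ?Int ‖ !Int  ok
          Y ‖ Y  ok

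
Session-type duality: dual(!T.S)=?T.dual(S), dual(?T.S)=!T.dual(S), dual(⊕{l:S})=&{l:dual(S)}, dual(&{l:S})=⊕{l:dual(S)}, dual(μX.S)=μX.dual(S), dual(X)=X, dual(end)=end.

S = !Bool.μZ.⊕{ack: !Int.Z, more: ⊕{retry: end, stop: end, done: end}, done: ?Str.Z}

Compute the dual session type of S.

!Bool → ?Bool
  μZ → μZ  (μ self-dual)
    ⊕{ack,more,done} → &{ack,more,done}  (select→offer)
      [ack]
        !Int → ?Int
          Z ↦ Z
      [more]
        ⊕{retry,stop,done} → &{retry,stop,done}  (select→offer)
          [retry]
            end ↦ end
          [stop]
            end ↦ end
          [done]
            end ↦ end
      [done]
        ?Str → !Str
          Z ↦ Z

?Bool.μZ.&{ack: ?Int.Z, more: &{retry: end, stop: end, done: end}, done: !Str.Z}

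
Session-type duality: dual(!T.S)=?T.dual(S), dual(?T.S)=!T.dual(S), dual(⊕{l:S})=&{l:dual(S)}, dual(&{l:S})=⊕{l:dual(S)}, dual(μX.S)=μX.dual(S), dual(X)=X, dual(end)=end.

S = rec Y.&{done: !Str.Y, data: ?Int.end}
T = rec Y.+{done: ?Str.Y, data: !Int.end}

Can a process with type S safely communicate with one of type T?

rec Y vs rec Y  ok (binder kept)
  &{done,data} vs +{done,data}  ok label sets agree
    [done]
      !Str vs ?Str  ok
        Y vs Y  ok
    [data]
      ?Int vs !Int  ok
        end vs end  ok

YES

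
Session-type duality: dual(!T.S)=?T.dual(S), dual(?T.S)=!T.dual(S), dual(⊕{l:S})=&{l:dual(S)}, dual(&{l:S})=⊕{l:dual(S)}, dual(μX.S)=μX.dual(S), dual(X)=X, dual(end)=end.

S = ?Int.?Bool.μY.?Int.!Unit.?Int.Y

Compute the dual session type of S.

!Int.!Bool.μY.!Int.?Unit.!Int.Y

?Int = !Int
  ?Bool = !Bool
    μY = μY  (binder kept)
      ?Int = !Int
        !Unit = ?Unit
          ?Int = !Int
            dual(Y) = Y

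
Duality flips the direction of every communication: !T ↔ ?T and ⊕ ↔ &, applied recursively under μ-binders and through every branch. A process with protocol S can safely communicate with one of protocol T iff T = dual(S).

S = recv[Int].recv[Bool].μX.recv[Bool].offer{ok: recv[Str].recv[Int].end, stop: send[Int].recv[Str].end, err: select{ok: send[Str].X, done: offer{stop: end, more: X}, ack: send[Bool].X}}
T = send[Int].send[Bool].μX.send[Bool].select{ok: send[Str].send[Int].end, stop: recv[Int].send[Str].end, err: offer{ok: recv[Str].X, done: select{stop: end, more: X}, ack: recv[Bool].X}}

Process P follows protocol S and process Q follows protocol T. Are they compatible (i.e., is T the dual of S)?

YES

recv[Int] vs send[Int]  ✓
  recv[Bool] vs send[Bool]  ✓
    μX vs μX  ✓ (rec unchanged)
      recv[Bool] vs send[Bool]  ✓
        offer{ok,stop,err} vs select{ok,stop,err}  ✓ label sets agree
          [ok]
            recv[Str] vs send[Str]  ✓
              recv[Int] vs send[Int]  ✓
                end vs end  ✓
          [stop]
            send[Int] vs recv[Int]  ✓
              recv[Str] vs send[Str]  ✓
                end vs end  ✓
          [err]
            select{ok,done,ack} vs offer{ok,done,ack}  ✓ label sets agree
              [ok]
                send[Str] vs recv[Str]  ✓
                  X vs X  ✓
              [done]
                offer{stop,more} vs select{stop,more}  ✓ label sets agree
                  [stop]
                    end vs end  ✓
                  [more]
                    X vs X  ✓
              [ack]
                send[Bool] vs recv[Bool]  ✓
                  X vs X  ✓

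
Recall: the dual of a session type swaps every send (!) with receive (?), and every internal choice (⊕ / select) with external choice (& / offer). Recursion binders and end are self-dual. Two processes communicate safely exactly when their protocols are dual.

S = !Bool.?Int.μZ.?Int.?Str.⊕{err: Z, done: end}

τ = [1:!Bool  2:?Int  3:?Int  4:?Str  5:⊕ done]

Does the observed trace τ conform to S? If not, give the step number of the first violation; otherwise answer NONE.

NONE

[1] !Bool  match  cont: ?Int.μZ.…
[2] ?Int  match  cont: μZ.…
[3] ?Int  match  cont: ?Str.⊕{err: μZ.…, done: end}
[4] ?Str  match  cont: ⊕{err: μZ.…, done: end}
[5] ⊕ done  match  cont: end
τ conforms to S (length 5)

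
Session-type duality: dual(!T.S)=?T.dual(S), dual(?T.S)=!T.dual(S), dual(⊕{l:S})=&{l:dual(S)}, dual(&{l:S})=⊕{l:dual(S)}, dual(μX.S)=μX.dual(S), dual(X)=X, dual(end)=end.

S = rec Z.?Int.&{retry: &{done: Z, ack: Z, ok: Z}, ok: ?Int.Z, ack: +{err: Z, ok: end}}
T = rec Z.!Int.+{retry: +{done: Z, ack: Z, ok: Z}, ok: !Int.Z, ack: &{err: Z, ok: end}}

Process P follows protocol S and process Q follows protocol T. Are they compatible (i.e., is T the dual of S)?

rec Z | rec Z  ✓ (binder kept)
  ?Int | !Int  ✓
    &{retry,ok,ack} | +{retry,ok,ack}  ✓ labels match
      [retry]
        &{done,ack,ok} | +{done,ack,ok}  ✓ labels match
          [done]
            Z | Z  ✓
          [ack]
            Z | Z  ✓
          [ok]
            Z | Z  ✓
      [ok]
        ?Int | !Int  ✓
          Z | Z  ✓
      [ack]
        +{err,ok} | &{err,ok}  ✓ labels match
          [err]
            Z | Z  ✓
          [ok]
            end | end  ✓

YES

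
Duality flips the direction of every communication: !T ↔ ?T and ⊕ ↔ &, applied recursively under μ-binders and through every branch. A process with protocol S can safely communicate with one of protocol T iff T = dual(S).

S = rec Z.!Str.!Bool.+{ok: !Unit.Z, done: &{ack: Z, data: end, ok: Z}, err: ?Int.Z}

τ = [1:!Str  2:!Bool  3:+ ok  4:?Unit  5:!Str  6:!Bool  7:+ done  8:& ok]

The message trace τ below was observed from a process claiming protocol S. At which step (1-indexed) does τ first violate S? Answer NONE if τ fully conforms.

[1] !Str  ✓  cont: !Bool.+{ok: !Unit.rec Z.…, done: &{ack: rec Z.…, data: end, ok: rec Z.…}, err: ?Int.rec Z.…}
[2] !Bool  ✓  cont: +{ok: !Unit.rec Z.…, done: &{ack: rec Z.…, data: end, ok: rec Z.…}, err: ?Int.rec Z.…}
[3] + ok  ✓  cont: !Unit.rec Z.…
[4] got ?Unit, protocol expects !Unit  ✗

4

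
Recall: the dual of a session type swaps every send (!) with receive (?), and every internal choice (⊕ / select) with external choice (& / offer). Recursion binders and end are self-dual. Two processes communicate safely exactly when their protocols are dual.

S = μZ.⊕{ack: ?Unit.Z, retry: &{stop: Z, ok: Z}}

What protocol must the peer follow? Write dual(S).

μZ = μZ  (rec unchanged)
  ⊕{ack,retry} = &{ack,retry}  (select→offer)
    [ack]
      ?Unit = !Unit
        Z ↦ Z
    [retry]
      &{stop,ok} = ⊕{stop,ok}  (offer→select)
        [stop]
          Z ↦ Z
        [ok]
          Z ↦ Z

μZ.&{ack: !Unit.Z, retry: ⊕{stop: Z, ok: Z}}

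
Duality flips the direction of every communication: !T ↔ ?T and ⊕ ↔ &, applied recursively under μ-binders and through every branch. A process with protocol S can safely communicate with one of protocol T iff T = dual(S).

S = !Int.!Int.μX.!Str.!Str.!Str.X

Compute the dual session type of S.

!Int ↦ ?Int
  !Int ↦ ?Int
    μX ↦ μX  (rec unchanged)
      !Str ↦ ?Str
        !Str ↦ ?Str
          !Str ↦ ?Str
            X ↦ X

?Int.?Int.μX.?Str.?Str.?Str.X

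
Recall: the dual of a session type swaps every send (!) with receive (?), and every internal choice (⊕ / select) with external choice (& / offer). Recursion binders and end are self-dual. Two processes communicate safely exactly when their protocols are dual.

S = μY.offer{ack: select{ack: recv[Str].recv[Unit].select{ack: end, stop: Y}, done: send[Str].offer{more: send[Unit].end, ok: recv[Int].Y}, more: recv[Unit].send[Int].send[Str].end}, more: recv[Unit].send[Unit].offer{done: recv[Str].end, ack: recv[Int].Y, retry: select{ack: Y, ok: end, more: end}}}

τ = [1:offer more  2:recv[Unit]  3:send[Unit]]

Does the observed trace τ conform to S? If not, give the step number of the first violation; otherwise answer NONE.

NONE

step 1: offer more  match  residual = recv[Unit].send[Unit].offer{done: recv[Str].end, ack: recv[Int].μY.…, retry: select{ack: μY.…, ok: end, more: end}}
step 2: recv[Unit]  match  residual = send[Unit].offer{done: recv[Str].end, ack: recv[Int].μY.…, retry: select{ack: μY.…, ok: end, more: end}}
step 3: send[Unit]  match  residual = offer{done: recv[Str].end, ack: recv[Int].μY.…, retry: select{ack: μY.…, ok: end, more: end}}
τ conforms to S (length 3)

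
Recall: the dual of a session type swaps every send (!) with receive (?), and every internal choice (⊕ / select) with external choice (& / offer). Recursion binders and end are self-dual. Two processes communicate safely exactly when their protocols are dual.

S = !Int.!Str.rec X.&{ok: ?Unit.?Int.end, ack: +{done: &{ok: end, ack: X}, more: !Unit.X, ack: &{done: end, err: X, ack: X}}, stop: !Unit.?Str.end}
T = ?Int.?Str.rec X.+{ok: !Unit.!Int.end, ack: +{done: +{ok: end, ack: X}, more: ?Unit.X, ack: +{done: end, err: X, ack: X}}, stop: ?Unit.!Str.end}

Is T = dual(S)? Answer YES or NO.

!Int vs ?Int  ✓
  !Str vs ?Str  ✓
    rec X vs rec X  ✓ (binder kept)
      &{ok,ack,stop} vs +{ok,ack,stop}  ✓ label sets agree
        case ok:
          ?Unit vs !Unit  ✓
            ?Int vs !Int  ✓
              end vs end  ✓
        case ack:
          +{done,more,ack} vs +{done,more,ack}  ✗ choice polarity not flipped — not dual

NO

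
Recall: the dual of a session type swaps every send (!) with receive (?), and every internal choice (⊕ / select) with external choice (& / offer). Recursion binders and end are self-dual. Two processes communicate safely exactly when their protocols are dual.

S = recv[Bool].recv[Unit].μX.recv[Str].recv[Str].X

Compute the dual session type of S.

send[Bool].send[Unit].μX.send[Str].send[Str].X

recv[Bool] → send[Bool]
  recv[Unit] → send[Unit]
    μX → μX  (binder kept)
      recv[Str] → send[Str]
        recv[Str] → send[Str]
          X ↦ X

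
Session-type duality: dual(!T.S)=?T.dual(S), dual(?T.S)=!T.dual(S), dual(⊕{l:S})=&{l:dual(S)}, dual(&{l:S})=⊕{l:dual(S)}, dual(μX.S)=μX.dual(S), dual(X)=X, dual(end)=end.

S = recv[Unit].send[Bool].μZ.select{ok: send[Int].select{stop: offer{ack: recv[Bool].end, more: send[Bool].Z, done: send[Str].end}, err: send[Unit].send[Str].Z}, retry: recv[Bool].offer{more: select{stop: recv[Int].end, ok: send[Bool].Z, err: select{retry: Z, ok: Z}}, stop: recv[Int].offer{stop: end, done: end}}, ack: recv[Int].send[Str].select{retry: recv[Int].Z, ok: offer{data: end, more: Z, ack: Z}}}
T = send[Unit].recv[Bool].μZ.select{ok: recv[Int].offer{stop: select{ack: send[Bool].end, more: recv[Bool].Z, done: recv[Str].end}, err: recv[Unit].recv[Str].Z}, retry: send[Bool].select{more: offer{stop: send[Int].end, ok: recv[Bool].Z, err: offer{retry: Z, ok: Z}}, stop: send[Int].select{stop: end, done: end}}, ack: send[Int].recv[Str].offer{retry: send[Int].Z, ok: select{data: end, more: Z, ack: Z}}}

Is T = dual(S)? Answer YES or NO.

NO

recv[Unit] vs send[Unit]  ok
  send[Bool] vs recv[Bool]  ok
    μZ vs μZ  ok (μ self-dual)
      select{ok,retry,ack} vs select{ok,retry,ack}  ✗ choice polarity not flipped — not dual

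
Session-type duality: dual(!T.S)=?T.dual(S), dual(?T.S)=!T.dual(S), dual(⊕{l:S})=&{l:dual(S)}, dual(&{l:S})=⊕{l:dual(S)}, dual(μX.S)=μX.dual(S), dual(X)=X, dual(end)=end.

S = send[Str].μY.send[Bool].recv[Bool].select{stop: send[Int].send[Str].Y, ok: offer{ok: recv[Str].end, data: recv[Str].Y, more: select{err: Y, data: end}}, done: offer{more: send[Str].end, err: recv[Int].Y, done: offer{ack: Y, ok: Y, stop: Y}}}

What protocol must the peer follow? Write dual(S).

send[Str] ↦ recv[Str]
  μY ↦ μY  (rec unchanged)
    send[Bool] ↦ recv[Bool]
      recv[Bool] ↦ send[Bool]
        select{stop,ok,done} ↦ offer{stop,ok,done}  (⊕→&)
          • stop:
            send[Int] ↦ recv[Int]
              send[Str] ↦ recv[Str]
                dual(Y) = Y
          • ok:
            offer{ok,data,more} ↦ select{ok,data,more}  (external→internal)
              • ok:
                recv[Str] ↦ send[Str]
                  dual(end) = end
              • data:
                recv[Str] ↦ send[Str]
                  dual(Y) = Y
              • more:
                select{err,data} ↦ offer{err,data}  (⊕→&)
                  • err:
                    dual(Y) = Y
                  • data:
                    dual(end) = end
          • done:
            offer{more,err,done} ↦ select{more,err,done}  (external→internal)
              • more:
                send[Str] ↦ recv[Str]
                  dual(end) = end
              • err:
                recv[Int] ↦ send[Int]
                  dual(Y) = Y
              • done:
                offer{ack,ok,stop} ↦ select{ack,ok,stop}  (external→internal)
                  • ack:
                    dual(Y) = Y
                  • ok:
                    dual(Y) = Y
                  • stop:
                    dual(Y) = Y

recv[Str].μY.recv[Bool].send[Bool].offer{stop: recv[Int].recv[Str].Y, ok: select{ok: send[Str].end, data: send[Str].Y, more: offer{err: Y, data: end}}, done: select{more: recv[Str].end, err: send[Int].Y, done: select{ack: Y, ok: Y, stop: Y}}}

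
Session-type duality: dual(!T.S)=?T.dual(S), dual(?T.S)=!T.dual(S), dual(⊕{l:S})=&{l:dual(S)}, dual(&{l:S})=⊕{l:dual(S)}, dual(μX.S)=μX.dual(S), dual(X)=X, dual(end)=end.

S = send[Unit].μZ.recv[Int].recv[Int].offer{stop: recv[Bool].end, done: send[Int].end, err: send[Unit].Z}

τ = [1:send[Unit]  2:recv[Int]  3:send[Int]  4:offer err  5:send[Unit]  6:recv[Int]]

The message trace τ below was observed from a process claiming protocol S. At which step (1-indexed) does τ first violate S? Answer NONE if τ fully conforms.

3

@1 send[Unit]  ✓  residual = μZ.…
@2 recv[Int]  ✓  residual = recv[Int].offer{stop: recv[Bool].end, done: send[Int].end, err: send[Unit].μZ.…}
@3 got send[Int], protocol expects recv[Int]  ✗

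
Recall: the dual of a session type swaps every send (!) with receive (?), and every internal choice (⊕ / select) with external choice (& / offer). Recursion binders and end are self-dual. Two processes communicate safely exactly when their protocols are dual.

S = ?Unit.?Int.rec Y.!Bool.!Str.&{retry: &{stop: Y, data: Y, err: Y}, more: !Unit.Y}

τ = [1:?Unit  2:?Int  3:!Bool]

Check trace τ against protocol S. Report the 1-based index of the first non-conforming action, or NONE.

[1] ?Unit  match  state: ?Int.rec Y.…
[2] ?Int  match  state: rec Y.…
[3] !Bool  match  state: !Str.&{retry: &{stop: rec Y.…, data: rec Y.…, err: rec Y.…}, more: !Unit.rec Y.…}
all 3 steps conform

NONE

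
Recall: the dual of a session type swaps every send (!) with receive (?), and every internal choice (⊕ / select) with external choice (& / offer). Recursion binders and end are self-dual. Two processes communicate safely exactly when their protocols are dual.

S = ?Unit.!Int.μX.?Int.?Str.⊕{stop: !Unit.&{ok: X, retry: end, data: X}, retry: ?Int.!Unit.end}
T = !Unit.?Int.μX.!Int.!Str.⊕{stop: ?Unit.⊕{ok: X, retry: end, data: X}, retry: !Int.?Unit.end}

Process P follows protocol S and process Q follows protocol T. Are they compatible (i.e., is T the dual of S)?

NO

?Unit | !Unit  match
  !Int | ?Int  match
    μX | μX  match (μ self-dual)
      ?Int | !Int  match
        ?Str | !Str  match
          ⊕{stop,retry} | ⊕{stop,retry}  ✗ choice polarity not flipped — not dual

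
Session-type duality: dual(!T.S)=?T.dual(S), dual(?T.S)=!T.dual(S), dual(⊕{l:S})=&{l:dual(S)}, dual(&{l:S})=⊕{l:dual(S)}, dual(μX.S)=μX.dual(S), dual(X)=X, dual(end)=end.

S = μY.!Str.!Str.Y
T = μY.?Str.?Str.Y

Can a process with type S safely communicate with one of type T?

μY | μY  ✓ (μ self-dual)
  !Str | ?Str  ✓
    !Str | ?Str  ✓
      Y | Y  ✓

YES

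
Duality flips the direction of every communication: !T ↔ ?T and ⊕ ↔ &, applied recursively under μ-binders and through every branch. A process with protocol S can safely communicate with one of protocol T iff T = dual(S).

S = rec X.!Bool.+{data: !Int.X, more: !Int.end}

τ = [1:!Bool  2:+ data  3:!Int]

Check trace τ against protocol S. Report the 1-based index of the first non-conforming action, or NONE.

@1 !Bool  ✓  state: +{data: !Int.rec X.…, more: !Int.end}
@2 + data  ✓  state: !Int.rec X.…
@3 !Int  ✓  state: rec X.…
trace exhausted — no violation

NONE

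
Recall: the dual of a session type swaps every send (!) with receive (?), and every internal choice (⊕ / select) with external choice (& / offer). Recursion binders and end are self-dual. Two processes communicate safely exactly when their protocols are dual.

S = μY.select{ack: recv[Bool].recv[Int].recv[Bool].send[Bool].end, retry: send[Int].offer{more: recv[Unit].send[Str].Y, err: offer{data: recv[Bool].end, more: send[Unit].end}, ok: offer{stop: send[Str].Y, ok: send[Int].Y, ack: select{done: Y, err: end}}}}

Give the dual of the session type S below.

μY.offer{ack: send[Bool].send[Int].send[Bool].recv[Bool].end, retry: recv[Int].select{more: send[Unit].recv[Str].Y, err: select{data: send[Bool].end, more: recv[Unit].end}, ok: select{stop: recv[Str].Y, ok: recv[Int].Y, ack: offer{done: Y, err: end}}}}

μY ↦ μY  (binder kept)
  select{ack,retry} ↦ offer{ack,retry}  (⊕→&)
    • ack:
      recv[Bool] ↦ send[Bool]
        recv[Int] ↦ send[Int]
          recv[Bool] ↦ send[Bool]
            send[Bool] ↦ recv[Bool]
              dual(end) = end
    • retry:
      send[Int] ↦ recv[Int]
        offer{more,err,ok} ↦ select{more,err,ok}  (external→internal)
          • more:
            recv[Unit] ↦ send[Unit]
              send[Str] ↦ recv[Str]
                dual(Y) = Y
          • err:
            offer{data,more} ↦ select{data,more}  (external→internal)
              • data:
                recv[Bool] ↦ send[Bool]
                  dual(end) = end
              • more:
                send[Unit] ↦ recv[Unit]
                  dual(end) = end
          • ok:
            offer{stop,ok,ack} ↦ select{stop,ok,ack}  (external→internal)
              • stop:
                send[Str] ↦ recv[Str]
                  dual(Y) = Y
              • ok:
                send[Int] ↦ recv[Int]
                  dual(Y) = Y
              • ack:
                select{done,err} ↦ offer{done,err}  (⊕→&)
                  • done:
                    dual(Y) = Y
                  • err:
                    dual(end) = end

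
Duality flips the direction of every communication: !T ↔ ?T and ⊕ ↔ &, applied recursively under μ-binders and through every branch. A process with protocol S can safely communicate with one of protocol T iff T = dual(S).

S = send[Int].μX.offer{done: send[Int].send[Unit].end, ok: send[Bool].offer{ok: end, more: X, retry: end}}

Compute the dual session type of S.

recv[Int].μX.select{done: recv[Int].recv[Unit].end, ok: recv[Bool].select{ok: end, more: X, retry: end}}

send[Int] = recv[Int]
  μX = μX  (rec unchanged)
    offer{done,ok} = select{done,ok}  (offer→select)
      case done:
        send[Int] = recv[Int]
          send[Unit] = recv[Unit]
            dual(end) = end
      case ok:
        send[Bool] = recv[Bool]
          offer{ok,more,retry} = select{ok,more,retry}  (offer→select)
            case ok:
              dual(end) = end
            case more:
              dual(X) = X
            case retry:
              dual(end) = end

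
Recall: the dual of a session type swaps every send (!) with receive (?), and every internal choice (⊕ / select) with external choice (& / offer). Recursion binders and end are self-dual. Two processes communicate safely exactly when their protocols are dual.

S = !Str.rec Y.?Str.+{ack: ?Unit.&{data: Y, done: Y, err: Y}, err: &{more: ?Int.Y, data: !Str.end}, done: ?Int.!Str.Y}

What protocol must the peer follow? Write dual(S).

?Str.rec Y.!Str.&{ack: !Unit.+{data: Y, done: Y, err: Y}, err: +{more: !Int.Y, data: ?Str.end}, done: !Int.?Str.Y}

!Str → ?Str
  rec Y → rec Y  (rec unchanged)
    ?Str → !Str
      +{ack,err,done} → &{ack,err,done}  (⊕→&)
        case ack:
          ?Unit → !Unit
            &{data,done,err} → +{data,done,err}  (&→⊕)
              case data:
                Y self-dual
              case done:
                Y self-dual
              case err:
                Y self-dual
        case err:
          &{more,data} → +{more,data}  (&→⊕)
            case more:
              ?Int → !Int
                Y self-dual
            case data:
              !Str → ?Str
                end self-dual
        case done:
          ?Int → !Int
            !Str → ?Str
              Y self-dual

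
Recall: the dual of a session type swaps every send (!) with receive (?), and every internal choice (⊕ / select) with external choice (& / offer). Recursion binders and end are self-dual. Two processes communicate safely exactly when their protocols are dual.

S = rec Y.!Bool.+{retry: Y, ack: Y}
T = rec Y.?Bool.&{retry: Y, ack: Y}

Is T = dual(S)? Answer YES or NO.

rec Y ‖ rec Y  ok (binder kept)
  !Bool ‖ ?Bool  ok
    +{retry,ack} ‖ &{retry,ack}  ok label sets agree
      [retry]
        Y ‖ Y  ok
      [ack]
        Y ‖ Y  ok

YES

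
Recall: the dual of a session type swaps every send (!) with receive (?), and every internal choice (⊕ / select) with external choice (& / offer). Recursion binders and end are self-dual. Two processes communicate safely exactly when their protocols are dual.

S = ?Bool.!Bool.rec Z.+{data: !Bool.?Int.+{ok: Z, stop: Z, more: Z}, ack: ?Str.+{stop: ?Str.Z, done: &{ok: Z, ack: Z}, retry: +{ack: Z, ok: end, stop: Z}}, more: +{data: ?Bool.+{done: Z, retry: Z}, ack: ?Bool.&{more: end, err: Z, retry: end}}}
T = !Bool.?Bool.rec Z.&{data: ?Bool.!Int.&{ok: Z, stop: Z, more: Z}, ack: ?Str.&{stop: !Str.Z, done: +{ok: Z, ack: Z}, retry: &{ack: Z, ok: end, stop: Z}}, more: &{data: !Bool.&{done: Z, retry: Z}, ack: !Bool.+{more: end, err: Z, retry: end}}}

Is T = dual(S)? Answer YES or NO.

NO

?Bool ‖ !Bool  ok
  !Bool ‖ ?Bool  ok
    rec Z ‖ rec Z  ok (μ self-dual)
      +{data,ack,more} ‖ &{data,ack,more}  ok label sets agree
        [data]
          !Bool ‖ ?Bool  ok
            ?Int ‖ !Int  ok
              +{ok,stop,more} ‖ &{ok,stop,more}  ok label sets agree
                [ok]
                  Z ‖ Z  ok
                [stop]
                  Z ‖ Z  ok
                [more]
                  Z ‖ Z  ok
        [ack]
          ?Str ‖ ?Str  ✗ same direction on both sides — not dual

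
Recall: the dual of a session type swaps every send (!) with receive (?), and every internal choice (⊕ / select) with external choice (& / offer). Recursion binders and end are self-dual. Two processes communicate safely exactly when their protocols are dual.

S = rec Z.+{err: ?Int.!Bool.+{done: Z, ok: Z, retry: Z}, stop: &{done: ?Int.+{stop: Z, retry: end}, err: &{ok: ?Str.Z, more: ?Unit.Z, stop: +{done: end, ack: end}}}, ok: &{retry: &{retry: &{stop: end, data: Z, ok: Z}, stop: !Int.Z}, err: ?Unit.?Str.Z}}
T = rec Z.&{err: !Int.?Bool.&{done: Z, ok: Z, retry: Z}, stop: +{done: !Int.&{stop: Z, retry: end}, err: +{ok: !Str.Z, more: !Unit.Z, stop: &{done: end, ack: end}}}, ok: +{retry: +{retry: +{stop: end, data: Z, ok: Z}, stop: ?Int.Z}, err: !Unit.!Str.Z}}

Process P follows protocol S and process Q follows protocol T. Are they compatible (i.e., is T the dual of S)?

YES

rec Z vs rec Z  match (μ self-dual)
  +{err,stop,ok} vs &{err,stop,ok}  match same labels
    • err:
      ?Int vs !Int  match
        !Bool vs ?Bool  match
          +{done,ok,retry} vs &{done,ok,retry}  match same labels
            • done:
              Z vs Z  match
            • ok:
              Z vs Z  match
            • retry:
              Z vs Z  match
    • stop:
      &{done,err} vs +{done,err}  match same labels
        • done:
          ?Int vs !Int  match
            +{stop,retry} vs &{stop,retry}  match same labels
              • stop:
                Z vs Z  match
              • retry:
                end vs end  match
        • err:
          &{ok,more,stop} vs +{ok,more,stop}  match same labels
            • ok:
              ?Str vs !Str  match
                Z vs Z  match
            • more:
              ?Unit vs !Unit  match
                Z vs Z  match
            • stop:
              +{done,ack} vs &{done,ack}  match same labels
                • done:
                  end vs end  match
                • ack:
                  end vs end  match
    • ok:
      &{retry,err} vs +{retry,err}  match same labels
        • retry:
          &{retry,stop} vs +{retry,stop}  match same labels
            • retry:
              &{stop,data,ok} vs +{stop,data,ok}  match same labels
                • stop:
                  end vs end  match
                • data:
                  Z vs Z  match
                • ok:
                  Z vs Z  match
            • stop:
              !Int vs ?Int  match
                Z vs Z  match
        • err:
          ?Unit vs !Unit  match
            ?Str vs !Str  match
              Z vs Z  match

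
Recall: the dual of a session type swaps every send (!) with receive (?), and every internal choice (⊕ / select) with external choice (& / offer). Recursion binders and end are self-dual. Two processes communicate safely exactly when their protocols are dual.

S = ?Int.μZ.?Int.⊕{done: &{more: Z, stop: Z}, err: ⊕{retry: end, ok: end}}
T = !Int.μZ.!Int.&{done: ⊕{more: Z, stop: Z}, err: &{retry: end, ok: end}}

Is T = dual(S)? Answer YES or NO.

?Int vs !Int  ok
  μZ vs μZ  ok (binder kept)
    ?Int vs !Int  ok
      ⊕{done,err} vs &{done,err}  ok same labels
        [done]
          &{more,stop} vs ⊕{more,stop}  ok same labels
            [more]
              Z vs Z  ok
            [stop]
              Z vs Z  ok
        [err]
          ⊕{retry,ok} vs &{retry,ok}  ok same labels
            [retry]
              end vs end  ok
            [ok]
              end vs end  ok

YES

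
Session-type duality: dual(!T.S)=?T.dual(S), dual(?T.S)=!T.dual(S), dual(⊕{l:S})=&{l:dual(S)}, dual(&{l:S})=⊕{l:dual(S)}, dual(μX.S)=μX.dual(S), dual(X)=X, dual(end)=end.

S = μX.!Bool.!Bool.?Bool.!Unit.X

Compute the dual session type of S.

μX → μX  (μ self-dual)
  !Bool → ?Bool
    !Bool → ?Bool
      ?Bool → !Bool
        !Unit → ?Unit
          dual(X) = X

μX.?Bool.?Bool.!Bool.?Unit.X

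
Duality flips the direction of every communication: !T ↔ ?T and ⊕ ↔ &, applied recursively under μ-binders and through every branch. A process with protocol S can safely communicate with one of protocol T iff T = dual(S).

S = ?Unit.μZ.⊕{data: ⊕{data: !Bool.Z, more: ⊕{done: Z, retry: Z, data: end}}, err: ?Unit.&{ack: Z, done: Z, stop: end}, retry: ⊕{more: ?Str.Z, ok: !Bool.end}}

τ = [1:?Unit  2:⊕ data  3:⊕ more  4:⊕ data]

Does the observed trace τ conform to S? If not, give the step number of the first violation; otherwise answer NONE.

@1 ?Unit  ok  residual = μZ.…
@2 ⊕ data  ok  residual = ⊕{data: !Bool.μZ.…, more: ⊕{done: μZ.…, retry: μZ.…, data: end}}
@3 ⊕ more  ok  residual = ⊕{done: μZ.…, retry: μZ.…, data: end}
@4 ⊕ data  ok  residual = end
trace exhausted — no violation

NONE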